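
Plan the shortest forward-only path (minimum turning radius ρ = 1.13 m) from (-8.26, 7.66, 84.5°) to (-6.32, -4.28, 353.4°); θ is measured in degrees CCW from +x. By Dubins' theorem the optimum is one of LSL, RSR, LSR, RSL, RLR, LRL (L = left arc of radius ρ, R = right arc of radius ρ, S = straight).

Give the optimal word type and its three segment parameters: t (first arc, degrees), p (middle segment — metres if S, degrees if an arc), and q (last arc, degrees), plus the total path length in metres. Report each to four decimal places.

Let ψ = atan2(Δy, Δx) = atan2(-11.94, 1.94) = -80.7713° be the start→goal bearing.
Normalize: d = |goal − start| / ρ = 12.096578/1.13 = 10.704936, α = (θ_start − ψ) mod 360° = 165.2713° = 2.884528 rad, β = (θ_goal − ψ) mod 360° = 74.1713° = 1.294533 rad.
Common terms: sin α = 0.254243, cos α = -0.967140, sin β = 0.962081, cos β = 0.272762, cos(α−β) = -0.019197, d² = 114.595661. Work in radians in the unit-radius frame; every candidate has L = ρ·(t + p + q).
LSL: p² = 2 + d² − 2cos(α−β) + 2d(sin α − sin β) = 101.479320; p = √p² = 10.073694; φ = atan2(cos β − cos α, d + sin α − sin β) = 0.123396 rad; t = (φ − α) mod 2π = 3.522053 rad, q = (β − φ) mod 2π = 1.171137 rad → L = 1.13·(3.522053 + 10.073694 + 1.171137) = 1.13·14.766885 = 16.686580 m
RSR: p² = 2 + d² − 2cos(α−β) + 2d(sin β − sin α) = 131.788792; p = √p² = 11.479930; φ = atan2(cos α − cos β, d − sin α + sin β) = -0.108217 rad; t = (α − φ) mod 2π = 2.992745 rad, q = (φ − β) mod 2π = 4.880435 rad → L = 1.13·(2.992745 + 11.479930 + 4.880435) = 1.13·19.353110 = 21.869015 m
LSR: p² = d² − 2 + 2cos(α−β) + 2d(sin α + sin β) = 138.598611; p = √p² = 11.772791; φ = atan2(−cos α − cos β, d + sin α + sin β) − atan2(−2, p) = 0.226458 rad; t = (φ − α) mod 2π = 3.625115 rad, q = (φ − β) mod 2π = 5.215110 rad → L = 1.13·(3.625115 + 11.772791 + 5.215110) = 1.13·20.613017 = 23.292709 m
RSL: p² = d² − 2 + 2cos(α−β) − 2d(sin α + sin β) = 86.515922; p = √p² = 9.301394; φ = atan2(cos α + cos β, d − sin α − sin β) − atan2(2, p) = -0.284847 rad; t = (α − φ) mod 2π = 3.169375 rad, q = (β − φ) mod 2π = 1.579380 rad → L = 1.13·(3.169375 + 9.301394 + 1.579380) = 1.13·14.050148 = 15.876667 m
RLR: c = (6 − d² + 2cos(α−β) + 2d(sin α − sin β))/8 = -15.473599, |c| > 1 → infeasible
LRL: c = (6 − d² + 2cos(α−β) − 2d(sin α − sin β))/8 = -11.684915, |c| > 1 → infeasible
Shortest: RSL with L = 15.876667 m ≈ 15.8767 m
Convert RSL to answer units (arcs ×180/π): t = 3.169375·180/π = 181.5918°, p = ρ·p = 1.13·9.301394 = 10.5106 m, q = 1.579380·180/π = 90.4918°, L = 15.8767 m.

RSL: t = 181.5918°, p = 10.5106 m, q = 90.4918°, L = 15.8767 m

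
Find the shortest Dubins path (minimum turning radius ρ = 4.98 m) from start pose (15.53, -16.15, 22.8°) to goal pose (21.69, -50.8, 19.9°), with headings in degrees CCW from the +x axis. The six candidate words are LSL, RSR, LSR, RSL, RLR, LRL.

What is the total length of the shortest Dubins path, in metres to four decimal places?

Let ψ = atan2(Δy, Δx) = atan2(-34.65, 6.16) = -79.9194° be the start→goal bearing.
Normalize: d = |goal − start| / ρ = 35.193296/4.98 = 7.066927, α = (θ_start − ψ) mod 360° = 102.7194° = 1.792792 rad, β = (θ_goal − ψ) mod 360° = 99.8194° = 1.742177 rad.
Common terms: sin α = 0.975460, cos α = -0.220177, sin β = 0.985350, cos β = -0.170543, cos(α−β) = 0.998719, d² = 49.941457. Work in radians in the unit-radius frame; every candidate has L = ρ·(t + p + q).
LSL: p² = 2 + d² − 2cos(α−β) + 2d(sin α − sin β) = 49.804232; p = √p² = 7.057211; φ = atan2(cos β − cos α, d + sin α − sin β) = 0.007033 rad; t = (φ − α) mod 2π = 4.497427 rad, q = (β − φ) mod 2π = 1.735144 rad → L = 4.98·(4.497427 + 7.057211 + 1.735144) = 4.98·13.289782 = 66.183115 m
RSR: p² = 2 + d² − 2cos(α−β) + 2d(sin β − sin α) = 50.083804; p = √p² = 7.076991; φ = atan2(cos α − cos β, d − sin α + sin β) = -0.007013 rad; t = (α − φ) mod 2π = 1.799805 rad, q = (φ − β) mod 2π = 4.533995 rad → L = 4.98·(1.799805 + 7.076991 + 4.533995) = 4.98·13.410791 = 66.785739 m
LSR: p² = d² − 2 + 2cos(α−β) + 2d(sin α + sin β) = 77.652701; p = √p² = 8.812077; φ = atan2(−cos α − cos β, d + sin α + sin β) − atan2(−2, p) = 0.266433 rad; t = (φ − α) mod 2π = 4.756827 rad, q = (φ − β) mod 2π = 4.807441 rad → L = 4.98·(4.756827 + 8.812077 + 4.807441) = 4.98·18.376345 = 91.514199 m
RSL: p² = d² − 2 + 2cos(α−β) − 2d(sin α + sin β) = 22.225090; p = √p² = 4.714349; φ = atan2(cos α + cos β, d − sin α − sin β) − atan2(2, p) = -0.477595 rad; t = (α − φ) mod 2π = 2.270387 rad, q = (β − φ) mod 2π = 2.219772 rad → L = 4.98·(2.270387 + 4.714349 + 2.219772) = 4.98·9.204508 = 45.838452 m
RLR: c = (6 − d² + 2cos(α−β) + 2d(sin α − sin β))/8 = -5.260475, |c| > 1 → infeasible
LRL: c = (6 − d² + 2cos(α−β) − 2d(sin α − sin β))/8 = -5.225529, |c| > 1 → infeasible
Shortest: RSL with L = 45.838452 m ≈ 45.8385 m

45.8385 m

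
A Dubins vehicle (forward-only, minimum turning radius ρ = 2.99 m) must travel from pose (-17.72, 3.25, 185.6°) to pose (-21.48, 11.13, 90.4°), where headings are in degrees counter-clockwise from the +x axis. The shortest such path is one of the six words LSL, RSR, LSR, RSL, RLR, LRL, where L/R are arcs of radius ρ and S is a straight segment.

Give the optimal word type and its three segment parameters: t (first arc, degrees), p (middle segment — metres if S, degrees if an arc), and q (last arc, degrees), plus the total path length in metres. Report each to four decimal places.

RSR: t = 90.0532°, p = 4.9483 m, q = 5.1468°, L = 9.9164 m

Let ψ = atan2(Δy, Δx) = atan2(7.88, -3.76) = 115.5085° be the start→goal bearing.
Normalize: d = |goal − start| / ρ = 8.731094/2.99 = 2.920098, α = (θ_start − ψ) mod 360° = 70.0915° = 1.223328 rad, β = (θ_goal − ψ) mod 360° = 334.8915° = 5.844960 rad.
Common terms: sin α = 0.940238, cos α = 0.340519, sin β = -0.424334, cos β = 0.905506, cos(α−β) = -0.090633, d² = 8.526974. Work in radians in the unit-radius frame; every candidate has L = ρ·(t + p + q).
LSL: p² = 2 + d² − 2cos(α−β) + 2d(sin α − sin β) = 18.677603; p = √p² = 4.321759; φ = atan2(cos β − cos α, d + sin α − sin β) = 0.131106 rad; t = (φ − α) mod 2π = 5.190964 rad, q = (β − φ) mod 2π = 5.713853 rad → L = 2.99·(5.190964 + 4.321759 + 5.713853) = 2.99·15.226576 = 45.527464 m
RSR: p² = 2 + d² − 2cos(α−β) + 2d(sin β − sin α) = 2.738875; p = √p² = 1.654955; φ = atan2(cos α − cos β, d − sin α + sin β) = -0.348397 rad; t = (α − φ) mod 2π = 1.571724 rad, q = (φ − β) mod 2π = 0.089829 rad → L = 2.99·(1.571724 + 1.654955 + 0.089829) = 2.99·3.316508 = 9.916359 m
LSR: p² = d² − 2 + 2cos(α−β) + 2d(sin α + sin β) = 9.358690; p = √p² = 3.059198; φ = atan2(−cos α − cos β, d + sin α + sin β) − atan2(−2, p) = 0.231129 rad; t = (φ − α) mod 2π = 5.290987 rad, q = (φ − β) mod 2π = 0.669355 rad → L = 2.99·(5.290987 + 3.059198 + 0.669355) = 2.99·9.019540 = 26.968424 m
RSL: p² = d² − 2 + 2cos(α−β) − 2d(sin α + sin β) = 3.332727; p = √p² = 1.825576; φ = atan2(cos α + cos β, d − sin α − sin β) − atan2(2, p) = -0.352803 rad; t = (α − φ) mod 2π = 1.576131 rad, q = (β − φ) mod 2π = 6.197763 rad → L = 2.99·(1.576131 + 1.825576 + 6.197763) = 2.99·9.599470 = 28.702414 m
RLR: c = (6 − d² + 2cos(α−β) + 2d(sin α − sin β))/8 = 0.657641; p = 2π − arccos c = 5.430072 rad; φ = atan2(cos α − cos β, d − sin α + sin β) = -0.348397 rad; t = (α − φ + p/2) mod 2π = 4.286760 rad, q = (α − β − t + p) mod 2π = 2.804865 rad → L = 2.99·(4.286760 + 5.430072 + 2.804865) = 2.99·12.521697 = 37.439873 m
LRL: c = (6 − d² + 2cos(α−β) − 2d(sin α − sin β))/8 = -1.334700, |c| > 1 → infeasible
Shortest: RSR with L = 9.916359 m ≈ 9.9164 m
Convert RSR to answer units (arcs ×180/π): t = 1.571724·180/π = 90.0532°, p = ρ·p = 2.99·1.654955 = 4.9483 m, q = 0.089829·180/π = 5.1468°, L = 9.9164 m.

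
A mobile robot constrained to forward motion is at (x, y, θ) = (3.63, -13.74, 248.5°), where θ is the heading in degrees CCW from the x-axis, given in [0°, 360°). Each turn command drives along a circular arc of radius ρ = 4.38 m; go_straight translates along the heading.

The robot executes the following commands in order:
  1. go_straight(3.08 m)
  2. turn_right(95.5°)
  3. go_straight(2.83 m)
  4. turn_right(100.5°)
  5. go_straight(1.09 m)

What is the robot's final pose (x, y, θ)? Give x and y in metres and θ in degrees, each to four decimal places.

set_pose: (x, y, θ) = (3.6300, -13.7400, 248.5000°), ρ = 4.38
go_straight(3.08): x += 3.08·cos θ, y += 3.08·sin θ → (2.5012, -16.6057, 248.5000°)
turn_right(95.5°): centre at ρ to the right, rotate −95.5° → (-3.5625, -18.9030, 153.0000°)
go_straight(2.83): x += 2.83·cos θ, y += 2.83·sin θ → (-6.0841, -17.6182, 153.0000°)
turn_right(100.5°): centre at ρ to the right, rotate −100.5° → (-7.5705, -11.0492, 52.5000°)
go_straight(1.09): x += 1.09·cos θ, y += 1.09·sin θ → (-6.9069, -10.1845, 52.5000°)

(-6.9069, -10.1845, 52.5000°)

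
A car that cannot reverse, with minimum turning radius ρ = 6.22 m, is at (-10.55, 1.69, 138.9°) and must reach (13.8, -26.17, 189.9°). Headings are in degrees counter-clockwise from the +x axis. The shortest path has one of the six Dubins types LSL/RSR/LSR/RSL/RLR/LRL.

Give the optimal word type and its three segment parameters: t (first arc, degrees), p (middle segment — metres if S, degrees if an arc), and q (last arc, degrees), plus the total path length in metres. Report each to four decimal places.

Let ψ = atan2(Δy, Δx) = atan2(-27.86, 24.35) = -48.8461° be the start→goal bearing.
Normalize: d = |goal − start| / ρ = 37.001380/6.22 = 5.948775, α = (θ_start − ψ) mod 360° = 187.7461° = 3.276788 rad, β = (θ_goal − ψ) mod 360° = 238.7461° = 4.166906 rad.
Common terms: sin α = -0.134784, cos α = -0.990875, sin β = -0.854877, cos β = -0.518831, cos(α−β) = 0.629320, d² = 35.387922. Work in radians in the unit-radius frame; every candidate has L = ρ·(t + p + q).
LSL: p² = 2 + d² − 2cos(α−β) + 2d(sin α − sin β) = 44.696623; p = √p² = 6.685553; φ = atan2(cos β − cos α, d + sin α − sin β) = 0.070665 rad; t = (φ − α) mod 2π = 3.077063 rad, q = (β − φ) mod 2π = 4.096241 rad → L = 6.22·(3.077063 + 6.685553 + 4.096241) = 6.22·13.858857 = 86.202087 m
RSR: p² = 2 + d² − 2cos(α−β) + 2d(sin β − sin α) = 27.561941; p = √p² = 5.249947; φ = atan2(cos α − cos β, d − sin α + sin β) = -0.090036 rad; t = (α − φ) mod 2π = 3.366824 rad, q = (φ − β) mod 2π = 2.026244 rad → L = 6.22·(3.366824 + 5.249947 + 2.026244) = 6.22·10.643014 = 66.199548 m
LSR: p² = d² − 2 + 2cos(α−β) + 2d(sin α + sin β) = 22.872027; p = √p² = 4.782471; φ = atan2(−cos α − cos β, d + sin α + sin β) − atan2(−2, p) = 0.691608 rad; t = (φ − α) mod 2π = 3.698006 rad, q = (φ − β) mod 2π = 2.807888 rad → L = 6.22·(3.698006 + 4.782471 + 2.807888) = 6.22·11.288364 = 70.213625 m
RSL: p² = d² − 2 + 2cos(α−β) − 2d(sin α + sin β) = 46.421100; p = √p² = 6.813303; φ = atan2(cos α + cos β, d − sin α − sin β) − atan2(2, p) = -0.499769 rad; t = (α − φ) mod 2π = 3.776557 rad, q = (β − φ) mod 2π = 4.666675 rad → L = 6.22·(3.776557 + 6.813303 + 4.666675) = 6.22·15.256536 = 94.895652 m
RLR: c = (6 − d² + 2cos(α−β) + 2d(sin α − sin β))/8 = -2.445243, |c| > 1 → infeasible
LRL: c = (6 − d² + 2cos(α−β) − 2d(sin α − sin β))/8 = -4.587078, |c| > 1 → infeasible
Shortest: RSR with L = 66.199548 m ≈ 66.1995 m
Convert RSR to answer units (arcs ×180/π): t = 3.366824·180/π = 192.9048°, p = ρ·p = 6.22·5.249947 = 32.6547 m, q = 2.026244·180/π = 116.0952°, L = 66.1995 m.

RSR: t = 192.9048°, p = 32.6547 m, q = 116.0952°, L = 66.1995 m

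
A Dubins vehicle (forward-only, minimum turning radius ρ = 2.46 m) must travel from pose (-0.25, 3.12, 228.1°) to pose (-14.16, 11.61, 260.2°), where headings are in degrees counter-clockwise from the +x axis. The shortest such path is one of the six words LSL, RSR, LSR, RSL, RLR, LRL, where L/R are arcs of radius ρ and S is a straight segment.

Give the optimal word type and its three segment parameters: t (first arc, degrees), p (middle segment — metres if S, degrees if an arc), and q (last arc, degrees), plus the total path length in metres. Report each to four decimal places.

RSL: t = 106.8544°, p = 10.5040 m, q = 138.9544°, L = 21.0579 m

Let ψ = atan2(Δy, Δx) = atan2(8.49, -13.91) = 148.6021° be the start→goal bearing.
Normalize: d = |goal − start| / ρ = 16.296263/2.46 = 6.624497, α = (θ_start − ψ) mod 360° = 79.4979° = 1.387500 rad, β = (θ_goal − ψ) mod 360° = 111.5979° = 1.947751 rad.
Common terms: sin α = 0.983248, cos α = 0.182272, sin β = 0.929790, cos β = -0.368090, cos(α−β) = 0.847122, d² = 43.883965. Work in radians in the unit-radius frame; every candidate has L = ρ·(t + p + q).
LSL: p² = 2 + d² − 2cos(α−β) + 2d(sin α − sin β) = 44.897989; p = √p² = 6.700596; φ = atan2(cos β − cos α, d + sin α − sin β) = -0.082229 rad; t = (φ − α) mod 2π = 4.813456 rad, q = (β − φ) mod 2π = 2.029980 rad → L = 2.46·(4.813456 + 6.700596 + 2.029980) = 2.46·13.544032 = 33.318319 m
RSR: p² = 2 + d² − 2cos(α−β) + 2d(sin β − sin α) = 43.481453; p = √p² = 6.594047; φ = atan2(cos α − cos β, d − sin α + sin β) = 0.083561 rad; t = (α − φ) mod 2π = 1.303939 rad, q = (φ − β) mod 2π = 4.418995 rad → L = 2.46·(1.303939 + 6.594047 + 4.418995) = 2.46·12.316981 = 30.299774 m
LSR: p² = d² − 2 + 2cos(α−β) + 2d(sin α + sin β) = 68.924041; p = √p² = 8.302050; φ = atan2(−cos α − cos β, d + sin α + sin β) − atan2(−2, p) = 0.258161 rad; t = (φ − α) mod 2π = 5.153847 rad, q = (φ − β) mod 2π = 4.593596 rad → L = 2.46·(5.153847 + 8.302050 + 4.593596) = 2.46·18.049493 = 44.401753 m
RSL: p² = d² − 2 + 2cos(α−β) − 2d(sin α + sin β) = 18.232375; p = √p² = 4.269939; φ = atan2(cos α + cos β, d − sin α − sin β) − atan2(2, p) = -0.477461 rad; t = (α − φ) mod 2π = 1.864961 rad, q = (β − φ) mod 2π = 2.425212 rad → L = 2.46·(1.864961 + 4.269939 + 2.425212) = 2.46·8.560112 = 21.057876 m
RLR: c = (6 − d² + 2cos(α−β) + 2d(sin α − sin β))/8 = -4.435182, |c| > 1 → infeasible
LRL: c = (6 − d² + 2cos(α−β) − 2d(sin α − sin β))/8 = -4.612249, |c| > 1 → infeasible
Shortest: RSL with L = 21.057876 m ≈ 21.0579 m
Convert RSL to answer units (arcs ×180/π): t = 1.864961·180/π = 106.8544°, p = ρ·p = 2.46·4.269939 = 10.5040 m, q = 2.425212·180/π = 138.9544°, L = 21.0579 m.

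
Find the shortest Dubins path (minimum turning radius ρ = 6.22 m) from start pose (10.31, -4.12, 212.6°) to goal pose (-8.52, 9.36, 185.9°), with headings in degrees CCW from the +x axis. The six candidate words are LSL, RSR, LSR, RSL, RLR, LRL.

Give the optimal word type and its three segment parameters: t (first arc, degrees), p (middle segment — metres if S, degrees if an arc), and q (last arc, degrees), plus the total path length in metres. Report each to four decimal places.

RSL: t = 96.6158°, p = 8.3469 m, q = 69.9158°, L = 26.4255 m

Let ψ = atan2(Δy, Δx) = atan2(13.48, -18.83) = 144.4019° be the start→goal bearing.
Normalize: d = |goal − start| / ρ = 23.157705/6.22 = 3.723104, α = (θ_start − ψ) mod 360° = 68.1981° = 1.190281 rad, β = (θ_goal − ψ) mod 360° = 41.4981° = 0.724278 rad.
Common terms: sin α = 0.928473, cos α = 0.371399, sin β = 0.662595, cos β = 0.748978, cos(α−β) = 0.893371, d² = 13.861501. Work in radians in the unit-radius frame; every candidate has L = ρ·(t + p + q).
LSL: p² = 2 + d² − 2cos(α−β) + 2d(sin α − sin β) = 16.054544; p = √p² = 4.006812; φ = atan2(cos β − cos α, d + sin α − sin β) = 0.094374 rad; t = (φ − α) mod 2π = 5.187279 rad, q = (β − φ) mod 2π = 0.629904 rad → L = 6.22·(5.187279 + 4.006812 + 0.629904) = 6.22·9.823995 = 61.105247 m
RSR: p² = 2 + d² − 2cos(α−β) + 2d(sin β − sin α) = 12.094972; p = √p² = 3.477783; φ = atan2(cos α − cos β, d − sin α + sin β) = -0.108783 rad; t = (α − φ) mod 2π = 1.299064 rad, q = (φ − β) mod 2π = 5.450124 rad → L = 6.22·(1.299064 + 3.477783 + 5.450124) = 6.22·10.226971 = 63.611759 m
LSR: p² = d² − 2 + 2cos(α−β) + 2d(sin α + sin β) = 25.495668; p = √p² = 5.049324; φ = atan2(−cos α − cos β, d + sin α + sin β) − atan2(−2, p) = 0.169348 rad; t = (φ − α) mod 2π = 5.262253 rad, q = (φ − β) mod 2π = 5.728255 rad → L = 6.22·(5.262253 + 5.049324 + 5.728255) = 6.22·16.039832 = 99.767752 m
RSL: p² = d² − 2 + 2cos(α−β) − 2d(sin α + sin β) = 1.800820; p = √p² = 1.341946; φ = atan2(cos α + cos β, d − sin α − sin β) − atan2(2, p) = -0.495982 rad; t = (α − φ) mod 2π = 1.686263 rad, q = (β − φ) mod 2π = 1.220260 rad → L = 6.22·(1.686263 + 1.341946 + 1.220260) = 6.22·4.248470 = 26.425481 m
RLR: c = (6 − d² + 2cos(α−β) + 2d(sin α − sin β))/8 = -0.511872; p = 2π − arccos c = 4.175027 rad; φ = atan2(cos α − cos β, d − sin α + sin β) = -0.108783 rad; t = (α − φ + p/2) mod 2π = 3.386578 rad, q = (α − β − t + p) mod 2π = 1.254452 rad → L = 6.22·(3.386578 + 4.175027 + 1.254452) = 6.22·8.816057 = 54.835874 m
LRL: c = (6 − d² + 2cos(α−β) − 2d(sin α − sin β))/8 = -1.006818, |c| > 1 → infeasible
Shortest: RSL with L = 26.425481 m ≈ 26.4255 m
Convert RSL to answer units (arcs ×180/π): t = 1.686263·180/π = 96.6158°, p = ρ·p = 6.22·1.341946 = 8.3469 m, q = 1.220260·180/π = 69.9158°, L = 26.4255 m.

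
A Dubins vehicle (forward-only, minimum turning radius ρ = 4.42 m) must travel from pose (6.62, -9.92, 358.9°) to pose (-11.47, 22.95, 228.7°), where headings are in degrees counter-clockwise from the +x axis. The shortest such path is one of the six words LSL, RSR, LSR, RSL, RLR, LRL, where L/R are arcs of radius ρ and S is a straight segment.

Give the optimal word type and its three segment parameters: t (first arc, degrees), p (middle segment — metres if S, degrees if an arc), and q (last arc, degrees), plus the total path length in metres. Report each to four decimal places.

LSL: t = 121.2889°, p = 29.5400 m, q = 108.5111°, L = 47.2676 m

Let ψ = atan2(Δy, Δx) = atan2(32.87, -18.09) = 118.8262° be the start→goal bearing.
Normalize: d = |goal − start| / ρ = 37.519128/4.42 = 8.488491, α = (θ_start − ψ) mod 360° = 240.0738° = 4.190079 rad, β = (θ_goal − ψ) mod 360° = 109.8738° = 1.917660 rad.
Common terms: sin α = -0.866669, cos α = -0.498884, sin β = 0.940444, cos β = -0.339950, cos(α−β) = -0.645458, d² = 72.054473. Work in radians in the unit-radius frame; every candidate has L = ρ·(t + p + q).
LSL: p² = 2 + d² − 2cos(α−β) + 2d(sin α − sin β) = 44.666074; p = √p² = 6.683268; φ = atan2(cos β − cos α, d + sin α − sin β) = 0.023783 rad; t = (φ − α) mod 2π = 2.116890 rad, q = (β − φ) mod 2π = 1.893877 rad → L = 4.42·(2.116890 + 6.683268 + 1.893877) = 4.42·10.694035 = 47.267634 m
RSR: p² = 2 + d² − 2cos(α−β) + 2d(sin β − sin α) = 106.024702; p = √p² = 10.296830; φ = atan2(cos α − cos β, d − sin α + sin β) = -0.015436 rad; t = (α − φ) mod 2π = 4.205514 rad, q = (φ − β) mod 2π = 4.350090 rad → L = 4.42·(4.205514 + 10.296830 + 4.350090) = 4.42·18.852434 = 83.327757 m
LSR: p² = d² − 2 + 2cos(α−β) + 2d(sin α + sin β) = 70.016029; p = √p² = 8.367558; φ = atan2(−cos α − cos β, d + sin α + sin β) − atan2(−2, p) = 0.332274 rad; t = (φ − α) mod 2π = 2.425380 rad, q = (φ − β) mod 2π = 4.697799 rad → L = 4.42·(2.425380 + 8.367558 + 4.697799) = 4.42·15.490738 = 68.469060 m
RSL: p² = d² − 2 + 2cos(α−β) − 2d(sin α + sin β) = 67.511086; p = √p² = 8.216513; φ = atan2(cos α + cos β, d − sin α − sin β) − atan2(2, p) = -0.338127 rad; t = (α − φ) mod 2π = 4.528206 rad, q = (β − φ) mod 2π = 2.255787 rad → L = 4.42·(4.528206 + 8.216513 + 2.255787) = 4.42·15.000506 = 66.302235 m
RLR: c = (6 − d² + 2cos(α−β) + 2d(sin α − sin β))/8 = -12.253088, |c| > 1 → infeasible
LRL: c = (6 − d² + 2cos(α−β) − 2d(sin α − sin β))/8 = -4.583259, |c| > 1 → infeasible
Shortest: LSL with L = 47.267634 m ≈ 47.2676 m
Convert LSL to answer units (arcs ×180/π): t = 2.116890·180/π = 121.2889°, p = ρ·p = 4.42·6.683268 = 29.5400 m, q = 1.893877·180/π = 108.5111°, L = 47.2676 m.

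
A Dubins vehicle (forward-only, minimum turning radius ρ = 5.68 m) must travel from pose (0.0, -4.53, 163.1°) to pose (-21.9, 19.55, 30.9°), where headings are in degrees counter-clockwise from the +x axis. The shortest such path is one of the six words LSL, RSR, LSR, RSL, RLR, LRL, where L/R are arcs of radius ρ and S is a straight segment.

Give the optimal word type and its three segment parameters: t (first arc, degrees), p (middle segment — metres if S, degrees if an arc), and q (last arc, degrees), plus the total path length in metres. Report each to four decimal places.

RSR: t = 16.8195°, p = 24.8078 m, q = 115.3805°, L = 37.9134 m

Let ψ = atan2(Δy, Δx) = atan2(24.08, -21.90) = 132.2855° be the start→goal bearing.
Normalize: d = |goal − start| / ρ = 32.549292/5.68 = 5.730509, α = (θ_start − ψ) mod 360° = 30.8145° = 0.537814 rad, β = (θ_goal − ψ) mod 360° = 258.6145° = 4.513674 rad.
Common terms: sin α = 0.512260, cos α = 0.858831, sin β = -0.980321, cos β = -0.197410, cos(α−β) = -0.671721, d² = 32.838735. Work in radians in the unit-radius frame; every candidate has L = ρ·(t + p + q).
LSL: p² = 2 + d² − 2cos(α−β) + 2d(sin α − sin β) = 53.288672; p = √p² = 7.299909; φ = atan2(cos β − cos α, d + sin α − sin β) = -0.145202 rad; t = (φ − α) mod 2π = 5.600169 rad, q = (β − φ) mod 2π = 4.658876 rad → L = 5.68·(5.600169 + 7.299909 + 4.658876) = 5.68·17.558954 = 99.734861 m
RSR: p² = 2 + d² − 2cos(α−β) + 2d(sin β − sin α) = 19.075680; p = √p² = 4.367571; φ = atan2(cos α − cos β, d − sin α + sin β) = 0.244259 rad; t = (α − φ) mod 2π = 0.293555 rad, q = (φ − β) mod 2π = 2.013770 rad → L = 5.68·(0.293555 + 4.367571 + 2.013770) = 5.68·6.674897 = 37.913413 m
LSR: p² = d² − 2 + 2cos(α−β) + 2d(sin α + sin β) = 24.130835; p = √p² = 4.912315; φ = atan2(−cos α − cos β, d + sin α + sin β) − atan2(−2, p) = 0.261615 rad; t = (φ − α) mod 2π = 6.006986 rad, q = (φ − β) mod 2π = 2.031126 rad → L = 5.68·(6.006986 + 4.912315 + 2.031126) = 5.68·12.950428 = 73.558428 m
RSL: p² = d² − 2 + 2cos(α−β) − 2d(sin α + sin β) = 34.859753; p = √p² = 5.904215; φ = atan2(cos α + cos β, d − sin α − sin β) − atan2(2, p) = -0.220306 rad; t = (α − φ) mod 2π = 0.758120 rad, q = (β − φ) mod 2π = 4.733980 rad → L = 5.68·(0.758120 + 5.904215 + 4.733980) = 5.68·11.396316 = 64.731073 m
RLR: c = (6 − d² + 2cos(α−β) + 2d(sin α − sin β))/8 = -1.384460, |c| > 1 → infeasible
LRL: c = (6 − d² + 2cos(α−β) − 2d(sin α − sin β))/8 = -5.661084, |c| > 1 → infeasible
Shortest: RSR with L = 37.913413 m ≈ 37.9134 m
Convert RSR to answer units (arcs ×180/π): t = 0.293555·180/π = 16.8195°, p = ρ·p = 5.68·4.367571 = 24.8078 m, q = 2.013770·180/π = 115.3805°, L = 37.9134 m.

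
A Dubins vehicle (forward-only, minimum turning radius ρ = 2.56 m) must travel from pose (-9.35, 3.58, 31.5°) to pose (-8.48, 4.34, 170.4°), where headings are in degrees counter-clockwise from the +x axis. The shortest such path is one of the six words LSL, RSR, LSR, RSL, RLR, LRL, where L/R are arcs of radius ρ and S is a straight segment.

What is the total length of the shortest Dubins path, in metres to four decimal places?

17.8204 m

Let ψ = atan2(Δy, Δx) = atan2(0.76, 0.87) = 41.1393° be the start→goal bearing.
Normalize: d = |goal − start| / ρ = 1.155206/2.56 = 0.451252, α = (θ_start − ψ) mod 360° = 350.3607° = 6.114948 rad, β = (θ_goal − ψ) mod 360° = 129.2607° = 2.256025 rad.
Common terms: sin α = -0.167444, cos α = 0.985882, sin β = 0.774274, cos β = -0.632850, cos(α−β) = -0.753563, d² = 0.203629. Work in radians in the unit-radius frame; every candidate has L = ρ·(t + p + q).
LSL: p² = 2 + d² − 2cos(α−β) + 2d(sin α − sin β) = 2.860850; p = √p² = 1.691405; φ = atan2(cos β − cos α, d + sin α − sin β) = -1.864998 rad; t = (φ − α) mod 2π = 4.586424 rad, q = (β − φ) mod 2π = 4.121023 rad → L = 2.56·(4.586424 + 1.691405 + 4.121023) = 2.56·10.398852 = 26.621062 m
RSR: p² = 2 + d² − 2cos(α−β) + 2d(sin β − sin α) = 4.560660; p = √p² = 2.135570; φ = atan2(cos α − cos β, d − sin α + sin β) = 0.860220 rad; t = (α − φ) mod 2π = 5.254729 rad, q = (φ − β) mod 2π = 4.887379 rad → L = 2.56·(5.254729 + 2.135570 + 4.887379) = 2.56·12.277679 = 31.430857 m
LSR: p² = d² − 2 + 2cos(α−β) + 2d(sin α + sin β) = -2.755832 < 0 → infeasible
RSL: p² = d² − 2 + 2cos(α−β) − 2d(sin α + sin β) = -3.851165 < 0 → infeasible
RLR: c = (6 − d² + 2cos(α−β) + 2d(sin α − sin β))/8 = 0.429917; p = 2π − arccos c = 5.156790 rad; φ = atan2(cos α − cos β, d − sin α + sin β) = 0.860220 rad; t = (α − φ + p/2) mod 2π = 1.549939 rad, q = (α − β − t + p) mod 2π = 1.182589 rad → L = 2.56·(1.549939 + 5.156790 + 1.182589) = 2.56·7.889318 = 20.196655 m
LRL: c = (6 − d² + 2cos(α−β) − 2d(sin α − sin β))/8 = 0.642394; p = 2π − arccos c = 5.410007 rad; φ = atan2(cos β − cos α, d + sin α − sin β) = -1.864998 rad; t = (φ − α + p/2) mod 2π = 1.008242 rad, q = (β − α − t + p) mod 2π = 0.542841 rad → L = 2.56·(1.008242 + 5.410007 + 0.542841) = 2.56·6.961090 = 17.820391 m
Shortest: LRL with L = 17.820391 m ≈ 17.8204 m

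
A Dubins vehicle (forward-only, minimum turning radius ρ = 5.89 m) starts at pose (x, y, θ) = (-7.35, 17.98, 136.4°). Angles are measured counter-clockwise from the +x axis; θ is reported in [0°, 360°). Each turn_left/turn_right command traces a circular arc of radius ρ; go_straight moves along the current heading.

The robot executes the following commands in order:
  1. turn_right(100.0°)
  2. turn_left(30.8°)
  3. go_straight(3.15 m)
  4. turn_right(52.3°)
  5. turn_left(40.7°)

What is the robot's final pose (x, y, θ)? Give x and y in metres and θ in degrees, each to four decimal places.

(3.6325, 38.1222, 55.6000°)

set_pose: (x, y, θ) = (-7.3500, 17.9800, 136.4000°), ρ = 5.89
turn_right(100.0°): centre at ρ to the right, rotate −100.0° → (-6.7834, 26.9862, 36.4000°)
turn_left(30.8°): centre at ρ to the left, rotate +30.8° → (-4.8488, 29.4446, 67.2000°)
go_straight(3.15): x += 3.15·cos θ, y += 3.15·sin θ → (-3.6282, 32.3484, 67.2000°)
turn_right(52.3°): centre at ρ to the right, rotate −52.3° → (0.2871, 35.7579, 14.9000°)
turn_left(40.7°): centre at ρ to the left, rotate +40.7° → (3.6325, 38.1222, 55.6000°)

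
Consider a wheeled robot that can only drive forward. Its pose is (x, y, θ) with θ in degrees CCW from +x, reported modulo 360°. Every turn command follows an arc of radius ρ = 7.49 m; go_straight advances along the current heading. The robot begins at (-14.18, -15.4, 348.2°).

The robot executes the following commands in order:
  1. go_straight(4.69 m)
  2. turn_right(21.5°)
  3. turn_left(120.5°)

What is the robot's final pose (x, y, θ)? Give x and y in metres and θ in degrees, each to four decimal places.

set_pose: (x, y, θ) = (-14.1800, -15.4000, 348.2000°), ρ = 7.49
go_straight(4.69): x += 4.69·cos θ, y += 4.69·sin θ → (-9.5891, -16.3591, 348.2000°)
turn_right(21.5°): centre at ρ to the right, rotate −21.5° → (-7.0086, -17.4306, 326.7000°)
turn_left(120.5°): centre at ρ to the left, rotate +120.5° → (4.5846, -11.5363, 447.2000° ≡ 87.2000°)

(4.5846, -11.5363, 87.2000°)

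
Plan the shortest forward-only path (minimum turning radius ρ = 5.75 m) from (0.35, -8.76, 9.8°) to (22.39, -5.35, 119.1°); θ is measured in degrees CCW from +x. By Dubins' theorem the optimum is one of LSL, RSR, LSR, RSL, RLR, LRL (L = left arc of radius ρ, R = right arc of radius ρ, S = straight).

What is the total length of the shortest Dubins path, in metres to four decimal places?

29.8729 m

Let ψ = atan2(Δy, Δx) = atan2(3.41, 22.04) = 8.7950° be the start→goal bearing.
Normalize: d = |goal − start| / ρ = 22.302235/5.75 = 3.878650, α = (θ_start − ψ) mod 360° = 1.0050° = 0.017541 rad, β = (θ_goal − ψ) mod 360° = 110.3050° = 1.925186 rad.
Common terms: sin α = 0.017540, cos α = 0.999846, sin β = 0.937859, cos β = -0.347018, cos(α−β) = -0.330514, d² = 15.043923. Work in radians in the unit-radius frame; every candidate has L = ρ·(t + p + q).
LSL: p² = 2 + d² − 2cos(α−β) + 2d(sin α − sin β) = 10.565763; p = √p² = 3.250502; φ = atan2(cos β − cos α, d + sin α − sin β) = -0.427235 rad; t = (φ − α) mod 2π = 5.838410 rad, q = (β − φ) mod 2π = 2.352420 rad → L = 5.75·(5.838410 + 3.250502 + 2.352420) = 5.75·11.441332 = 65.787660 m
RSR: p² = 2 + d² − 2cos(α−β) + 2d(sin β − sin α) = 24.844140; p = √p² = 4.984390; φ = atan2(cos α − cos β, d − sin α + sin β) = 0.273618 rad; t = (α − φ) mod 2π = 6.027108 rad, q = (φ − β) mod 2π = 4.631618 rad → L = 5.75·(6.027108 + 4.984390 + 4.631618) = 5.75·15.643115 = 89.947914 m
LSR: p² = d² − 2 + 2cos(α−β) + 2d(sin α + sin β) = 19.794205; p = √p² = 4.449068; φ = atan2(−cos α − cos β, d + sin α + sin β) − atan2(−2, p) = 0.288229 rad; t = (φ − α) mod 2π = 0.270688 rad, q = (φ − β) mod 2π = 4.646229 rad → L = 5.75·(0.270688 + 4.449068 + 4.646229) = 5.75·9.365985 = 53.854415 m
RSL: p² = d² − 2 + 2cos(α−β) − 2d(sin α + sin β) = 4.971583; p = √p² = 2.229705; φ = atan2(cos α + cos β, d − sin α − sin β) − atan2(2, p) = -0.511427 rad; t = (α − φ) mod 2π = 0.528967 rad, q = (β − φ) mod 2π = 2.436612 rad → L = 5.75·(0.528967 + 2.229705 + 2.436612) = 5.75·5.195284 = 29.872883 m
RLR: c = (6 − d² + 2cos(α−β) + 2d(sin α − sin β))/8 = -2.105518, |c| > 1 → infeasible
LRL: c = (6 − d² + 2cos(α−β) − 2d(sin α − sin β))/8 = -0.320720; p = 2π − arccos c = 4.385899 rad; φ = atan2(cos β − cos α, d + sin α − sin β) = -0.427235 rad; t = (φ − α + p/2) mod 2π = 1.748174 rad, q = (β − α − t + p) mod 2π = 4.545370 rad → L = 5.75·(1.748174 + 4.385899 + 4.545370) = 5.75·10.679443 = 61.406797 m
Shortest: RSL with L = 29.872883 m ≈ 29.8729 m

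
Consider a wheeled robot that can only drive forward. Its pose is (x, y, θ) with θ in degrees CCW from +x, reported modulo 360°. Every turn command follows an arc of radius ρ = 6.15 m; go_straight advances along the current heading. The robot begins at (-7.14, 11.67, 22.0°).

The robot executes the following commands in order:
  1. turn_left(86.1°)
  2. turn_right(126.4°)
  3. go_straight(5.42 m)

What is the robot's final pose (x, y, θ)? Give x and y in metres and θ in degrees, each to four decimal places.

(9.3245, 25.3306, 341.7000°)

set_pose: (x, y, θ) = (-7.1400, 11.6700, 22.0000°), ρ = 6.15
turn_left(86.1°): centre at ρ to the left, rotate +86.1° → (-3.5982, 19.2828, 108.1000°)
turn_right(126.4°): centre at ρ to the right, rotate −126.4° → (4.1786, 27.0325, -18.3000° ≡ 341.7000°)
go_straight(5.42): x += 5.42·cos θ, y += 5.42·sin θ → (9.3245, 25.3306, 341.7000°)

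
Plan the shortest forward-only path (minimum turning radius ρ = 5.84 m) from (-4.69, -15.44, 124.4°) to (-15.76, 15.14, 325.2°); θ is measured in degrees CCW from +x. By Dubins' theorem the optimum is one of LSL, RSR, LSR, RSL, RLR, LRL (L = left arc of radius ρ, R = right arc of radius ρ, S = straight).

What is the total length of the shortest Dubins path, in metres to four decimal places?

Let ψ = atan2(Δy, Δx) = atan2(30.58, -11.07) = 109.9003° be the start→goal bearing.
Normalize: d = |goal − start| / ρ = 32.522013/5.84 = 5.568838, α = (θ_start − ψ) mod 360° = 14.4997° = 0.253067 rad, β = (θ_goal − ψ) mod 360° = 215.2997° = 3.757688 rad.
Common terms: sin α = 0.250375, cos α = 0.968149, sin β = -0.577853, cos β = -0.816141, cos(α−β) = -0.934826, d² = 31.011954. Work in radians in the unit-radius frame; every candidate has L = ρ·(t + p + q).
LSL: p² = 2 + d² − 2cos(α−β) + 2d(sin α − sin β) = 44.106136; p = √p² = 6.641245; φ = atan2(cos β − cos α, d + sin α − sin β) = -0.272010 rad; t = (φ − α) mod 2π = 5.758108 rad, q = (β − φ) mod 2π = 4.029698 rad → L = 5.84·(5.758108 + 6.641245 + 4.029698) = 5.84·16.429051 = 95.945661 m
RSR: p² = 2 + d² − 2cos(α−β) + 2d(sin β − sin α) = 25.657075; p = √p² = 5.065281; φ = atan2(cos α − cos β, d − sin α + sin β) = 0.359984 rad; t = (α − φ) mod 2π = 6.176269 rad, q = (φ − β) mod 2π = 2.885481 rad → L = 5.84·(6.176269 + 5.065281 + 2.885481) = 5.84·14.127031 = 82.501860 m
LSR: p² = d² − 2 + 2cos(α−β) + 2d(sin α + sin β) = 23.494954; p = √p² = 4.847159; φ = atan2(−cos α − cos β, d + sin α + sin β) − atan2(−2, p) = 0.362338 rad; t = (φ − α) mod 2π = 0.109271 rad, q = (φ − β) mod 2π = 2.887835 rad → L = 5.84·(0.109271 + 4.847159 + 2.887835) = 5.84·7.844266 = 45.810514 m
RSL: p² = d² − 2 + 2cos(α−β) − 2d(sin α + sin β) = 30.789652; p = √p² = 5.548842; φ = atan2(cos α + cos β, d − sin α − sin β) − atan2(2, p) = -0.320167 rad; t = (α − φ) mod 2π = 0.573234 rad, q = (β − φ) mod 2π = 4.077855 rad → L = 5.84·(0.573234 + 5.548842 + 4.077855) = 5.84·10.199931 = 59.567597 m
RLR: c = (6 − d² + 2cos(α−β) + 2d(sin α − sin β))/8 = -2.207134, |c| > 1 → infeasible
LRL: c = (6 − d² + 2cos(α−β) − 2d(sin α − sin β))/8 = -4.513267, |c| > 1 → infeasible
Shortest: LSR with L = 45.810514 m ≈ 45.8105 m

45.8105 m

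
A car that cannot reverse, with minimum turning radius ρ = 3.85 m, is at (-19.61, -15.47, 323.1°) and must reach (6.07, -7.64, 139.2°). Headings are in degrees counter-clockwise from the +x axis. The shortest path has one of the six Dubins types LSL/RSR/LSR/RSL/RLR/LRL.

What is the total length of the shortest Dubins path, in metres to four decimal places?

32.7665 m

Let ψ = atan2(Δy, Δx) = atan2(7.83, 25.68) = 16.9568° be the start→goal bearing.
Normalize: d = |goal − start| / ρ = 26.847184/3.85 = 6.973295, α = (θ_start − ψ) mod 360° = 306.1432° = 5.343207 rad, β = (θ_goal − ψ) mod 360° = 122.2432° = 2.133546 rad.
Common terms: sin α = -0.807545, cos α = 0.589805, sin β = 0.845791, cos β = -0.533514, cos(α−β) = -0.997684, d² = 48.626838. Work in radians in the unit-radius frame; every candidate has L = ρ·(t + p + q).
LSL: p² = 2 + d² − 2cos(α−β) + 2d(sin α − sin β) = 29.563799; p = √p² = 5.437260; φ = atan2(cos β − cos α, d + sin α − sin β) = -0.208095 rad; t = (φ − α) mod 2π = 0.731883 rad, q = (β − φ) mod 2π = 2.341641 rad → L = 3.85·(0.731883 + 5.437260 + 2.341641) = 3.85·8.510785 = 32.766522 m
RSR: p² = 2 + d² − 2cos(α−β) + 2d(sin β − sin α) = 75.680614; p = √p² = 8.699461; φ = atan2(cos α − cos β, d − sin α + sin β) = 0.129487 rad; t = (α − φ) mod 2π = 5.213720 rad, q = (φ − β) mod 2π = 4.279126 rad → L = 3.85·(5.213720 + 8.699461 + 4.279126) = 3.85·18.192306 = 70.040379 m
LSR: p² = d² − 2 + 2cos(α−β) + 2d(sin α + sin β) = 45.164866; p = √p² = 6.720481; φ = atan2(−cos α − cos β, d + sin α + sin β) − atan2(−2, p) = 0.281223 rad; t = (φ − α) mod 2π = 1.221202 rad, q = (φ − β) mod 2π = 4.430862 rad → L = 3.85·(1.221202 + 6.720481 + 4.430862) = 3.85·12.372545 = 47.634299 m
RSL: p² = d² − 2 + 2cos(α−β) − 2d(sin α + sin β) = 44.098072; p = √p² = 6.640638; φ = atan2(cos α + cos β, d − sin α − sin β) − atan2(2, p) = -0.284418 rad; t = (α − φ) mod 2π = 5.627625 rad, q = (β − φ) mod 2π = 2.417965 rad → L = 3.85·(5.627625 + 6.640638 + 2.417965) = 3.85·14.686228 = 56.541977 m
RLR: c = (6 − d² + 2cos(α−β) + 2d(sin α − sin β))/8 = -8.460077, |c| > 1 → infeasible
LRL: c = (6 − d² + 2cos(α−β) − 2d(sin α − sin β))/8 = -2.695475, |c| > 1 → infeasible
Shortest: LSL with L = 32.766522 m ≈ 32.7665 m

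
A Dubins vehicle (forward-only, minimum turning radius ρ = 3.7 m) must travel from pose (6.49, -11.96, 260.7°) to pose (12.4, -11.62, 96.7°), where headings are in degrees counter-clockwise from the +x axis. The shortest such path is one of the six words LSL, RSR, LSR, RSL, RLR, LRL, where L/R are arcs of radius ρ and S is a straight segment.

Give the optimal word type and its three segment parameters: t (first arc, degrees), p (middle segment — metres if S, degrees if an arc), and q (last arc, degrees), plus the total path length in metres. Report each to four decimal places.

Let ψ = atan2(Δy, Δx) = atan2(0.34, 5.91) = 3.2926° be the start→goal bearing.
Normalize: d = |goal − start| / ρ = 5.919772/3.7 = 1.599938, α = (θ_start − ψ) mod 360° = 257.4074° = 4.492607 rad, β = (θ_goal − ψ) mod 360° = 93.4074° = 1.630267 rad.
Common terms: sin α = -0.975945, cos α = -0.218017, sin β = 0.998232, cos β = -0.059436, cos(α−β) = -0.961262, d² = 2.559803. Work in radians in the unit-radius frame; every candidate has L = ρ·(t + p + q).
LSL: p² = 2 + d² − 2cos(α−β) + 2d(sin α − sin β) = 0.165203; p = √p² = 0.406451; φ = atan2(cos β − cos α, d + sin α − sin β) = 2.740787 rad; t = (φ − α) mod 2π = 4.531365 rad, q = (β − φ) mod 2π = 5.172665 rad → L = 3.7·(4.531365 + 0.406451 + 5.172665) = 3.7·10.110482 = 37.408783 m
RSR: p² = 2 + d² − 2cos(α−β) + 2d(sin β − sin α) = 12.799450; p = √p² = 3.577632; φ = atan2(cos α − cos β, d − sin α + sin β) = -0.044340 rad; t = (α − φ) mod 2π = 4.536947 rad, q = (φ − β) mod 2π = 4.608578 rad → L = 3.7·(4.536947 + 3.577632 + 4.608578) = 3.7·12.723157 = 47.075681 m
LSR: p² = d² − 2 + 2cos(α−β) + 2d(sin α + sin β) = -1.291405 < 0 → infeasible
RSL: p² = d² − 2 + 2cos(α−β) − 2d(sin α + sin β) = -1.434037 < 0 → infeasible
RLR: c = (6 − d² + 2cos(α−β) + 2d(sin α − sin β))/8 = -0.599931; p = 2π − arccos c = 4.068974 rad; φ = atan2(cos α − cos β, d − sin α + sin β) = -0.044340 rad; t = (α − φ + p/2) mod 2π = 0.288249 rad, q = (α − β − t + p) mod 2π = 0.359880 rad → L = 3.7·(0.288249 + 4.068974 + 0.359880) = 3.7·4.717102 = 17.453279 m
LRL: c = (6 − d² + 2cos(α−β) − 2d(sin α − sin β))/8 = 0.979350; p = 2π − arccos c = 6.079608 rad; φ = atan2(cos β − cos α, d + sin α − sin β) = 2.740787 rad; t = (φ − α + p/2) mod 2π = 1.287984 rad, q = (β − α − t + p) mod 2π = 1.929284 rad → L = 3.7·(1.287984 + 6.079608 + 1.929284) = 3.7·9.296877 = 34.398444 m
Shortest: RLR with L = 17.453279 m ≈ 17.4533 m
Convert RLR to answer units (arcs ×180/π): t = 0.288249·180/π = 16.5154°, p = 4.068974·180/π = 233.1350°, q = 0.359880·180/π = 20.6196°, L = 17.4533 m.

RLR: t = 16.5154°, p = 233.1350°, q = 20.6196°, L = 17.4533 m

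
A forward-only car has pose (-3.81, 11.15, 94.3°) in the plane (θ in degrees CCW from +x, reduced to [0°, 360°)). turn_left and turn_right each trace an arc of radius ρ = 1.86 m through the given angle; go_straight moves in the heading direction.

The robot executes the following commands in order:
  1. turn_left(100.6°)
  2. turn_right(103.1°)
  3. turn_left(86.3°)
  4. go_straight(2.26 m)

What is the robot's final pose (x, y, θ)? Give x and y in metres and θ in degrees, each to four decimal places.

set_pose: (x, y, θ) = (-3.8100, 11.1500, 94.3000°), ρ = 1.86
turn_left(100.6°): centre at ρ to the left, rotate +100.6° → (-6.1430, 12.8080, 194.9000°)
turn_right(103.1°): centre at ρ to the right, rotate −103.1° → (-8.4804, 14.5470, 91.8000°)
turn_left(86.3°): centre at ρ to the left, rotate +86.3° → (-10.2778, 16.3476, 178.1000°)
go_straight(2.26): x += 2.26·cos θ, y += 2.26·sin θ → (-12.5366, 16.4225, 178.1000°)

(-12.5366, 16.4225, 178.1000°)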